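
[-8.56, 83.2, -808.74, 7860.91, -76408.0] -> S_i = -8.56*(-9.72)^i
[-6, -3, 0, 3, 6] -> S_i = -6 + 3*i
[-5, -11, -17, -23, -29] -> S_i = -5 + -6*i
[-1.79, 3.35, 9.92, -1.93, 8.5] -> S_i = Random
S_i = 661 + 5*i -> [661, 666, 671, 676, 681]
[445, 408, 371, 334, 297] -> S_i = 445 + -37*i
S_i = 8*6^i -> [8, 48, 288, 1728, 10368]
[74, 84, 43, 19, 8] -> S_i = Random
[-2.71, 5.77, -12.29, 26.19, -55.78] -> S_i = -2.71*(-2.13)^i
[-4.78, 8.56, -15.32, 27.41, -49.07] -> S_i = -4.78*(-1.79)^i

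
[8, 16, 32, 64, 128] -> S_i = 8*2^i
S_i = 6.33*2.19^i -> [6.33, 13.86, 30.36, 66.49, 145.61]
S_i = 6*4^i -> [6, 24, 96, 384, 1536]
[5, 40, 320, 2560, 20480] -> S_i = 5*8^i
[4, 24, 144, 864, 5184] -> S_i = 4*6^i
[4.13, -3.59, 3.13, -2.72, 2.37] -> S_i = 4.13*(-0.87)^i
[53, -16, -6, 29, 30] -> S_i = Random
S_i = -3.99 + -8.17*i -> [-3.99, -12.16, -20.33, -28.5, -36.67]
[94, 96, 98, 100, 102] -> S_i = 94 + 2*i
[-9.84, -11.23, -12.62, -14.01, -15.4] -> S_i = -9.84 + -1.39*i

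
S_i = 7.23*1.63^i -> [7.23, 11.78, 19.21, 31.31, 51.04]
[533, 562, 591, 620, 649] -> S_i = 533 + 29*i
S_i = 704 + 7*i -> [704, 711, 718, 725, 732]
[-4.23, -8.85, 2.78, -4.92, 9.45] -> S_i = Random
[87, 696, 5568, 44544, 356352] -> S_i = 87*8^i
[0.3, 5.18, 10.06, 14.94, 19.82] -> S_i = 0.30 + 4.88*i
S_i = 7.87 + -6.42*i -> [7.87, 1.45, -4.97, -11.39, -17.81]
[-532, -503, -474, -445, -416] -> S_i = -532 + 29*i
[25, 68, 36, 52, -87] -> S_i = Random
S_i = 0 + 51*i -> [0, 51, 102, 153, 204]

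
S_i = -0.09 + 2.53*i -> [-0.09, 2.44, 4.97, 7.5, 10.03]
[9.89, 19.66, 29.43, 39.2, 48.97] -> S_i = 9.89 + 9.77*i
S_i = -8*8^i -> [-8, -64, -512, -4096, -32768]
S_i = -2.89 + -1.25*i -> [-2.89, -4.14, -5.39, -6.64, -7.89]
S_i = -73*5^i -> [-73, -365, -1825, -9125, -45625]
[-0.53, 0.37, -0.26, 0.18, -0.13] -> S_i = -0.53*(-0.70)^i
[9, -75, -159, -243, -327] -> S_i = 9 + -84*i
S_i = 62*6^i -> [62, 372, 2232, 13392, 80352]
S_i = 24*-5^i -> [24, -120, 600, -3000, 15000]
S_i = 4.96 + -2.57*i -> [4.96, 2.39, -0.18, -2.75, -5.32]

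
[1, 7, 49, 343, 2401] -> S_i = 1*7^i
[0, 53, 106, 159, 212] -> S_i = 0 + 53*i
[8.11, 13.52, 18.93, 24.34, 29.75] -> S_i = 8.11 + 5.41*i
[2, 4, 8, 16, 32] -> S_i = 2*2^i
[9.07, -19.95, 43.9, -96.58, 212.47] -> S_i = 9.07*(-2.20)^i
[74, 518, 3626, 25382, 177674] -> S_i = 74*7^i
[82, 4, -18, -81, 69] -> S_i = Random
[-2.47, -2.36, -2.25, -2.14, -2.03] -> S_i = -2.47 + 0.11*i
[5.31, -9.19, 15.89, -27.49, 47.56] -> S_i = 5.31*(-1.73)^i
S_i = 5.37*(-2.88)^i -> [5.37, -15.47, 44.54, -128.28, 369.44]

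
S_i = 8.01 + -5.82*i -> [8.01, 2.19, -3.63, -9.45, -15.27]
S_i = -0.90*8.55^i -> [-0.9, -7.7, -65.79, -562.52, -4809.58]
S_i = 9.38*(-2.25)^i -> [9.38, -21.1, 47.49, -106.84, 240.4]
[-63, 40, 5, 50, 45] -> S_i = Random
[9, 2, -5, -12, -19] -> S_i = 9 + -7*i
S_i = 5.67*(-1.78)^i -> [5.67, -10.09, 17.96, -31.98, 56.92]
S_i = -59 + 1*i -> [-59, -58, -57, -56, -55]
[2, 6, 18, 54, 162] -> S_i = 2*3^i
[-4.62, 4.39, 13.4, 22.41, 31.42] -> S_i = -4.62 + 9.01*i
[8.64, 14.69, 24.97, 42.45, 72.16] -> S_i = 8.64*1.70^i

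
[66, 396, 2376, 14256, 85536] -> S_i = 66*6^i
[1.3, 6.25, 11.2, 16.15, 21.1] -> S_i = 1.30 + 4.95*i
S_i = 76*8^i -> [76, 608, 4864, 38912, 311296]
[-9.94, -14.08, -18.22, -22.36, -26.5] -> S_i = -9.94 + -4.14*i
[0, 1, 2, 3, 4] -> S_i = 0 + 1*i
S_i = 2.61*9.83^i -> [2.61, 25.66, 252.2, 2479.14, 24369.95]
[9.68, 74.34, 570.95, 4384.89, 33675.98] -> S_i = 9.68*7.68^i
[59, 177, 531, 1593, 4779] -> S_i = 59*3^i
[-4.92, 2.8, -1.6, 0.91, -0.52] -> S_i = -4.92*(-0.57)^i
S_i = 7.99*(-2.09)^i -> [7.99, -16.7, 34.9, -72.94, 152.45]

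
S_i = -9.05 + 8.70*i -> [-9.05, -0.35, 8.35, 17.05, 25.75]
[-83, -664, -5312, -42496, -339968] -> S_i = -83*8^i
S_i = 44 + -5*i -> [44, 39, 34, 29, 24]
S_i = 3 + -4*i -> [3, -1, -5, -9, -13]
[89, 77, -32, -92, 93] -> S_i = Random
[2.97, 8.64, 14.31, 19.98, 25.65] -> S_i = 2.97 + 5.67*i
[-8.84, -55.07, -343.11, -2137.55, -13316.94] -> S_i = -8.84*6.23^i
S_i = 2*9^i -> [2, 18, 162, 1458, 13122]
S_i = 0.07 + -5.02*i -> [0.07, -4.95, -9.97, -14.99, -20.01]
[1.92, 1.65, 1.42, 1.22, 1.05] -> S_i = 1.92*0.86^i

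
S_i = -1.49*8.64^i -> [-1.49, -12.87, -111.23, -961.01, -8303.12]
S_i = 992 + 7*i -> [992, 999, 1006, 1013, 1020]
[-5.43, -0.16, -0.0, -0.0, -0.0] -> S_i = -5.43*0.03^i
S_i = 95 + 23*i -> [95, 118, 141, 164, 187]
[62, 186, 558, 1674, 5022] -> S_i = 62*3^i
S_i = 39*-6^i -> [39, -234, 1404, -8424, 50544]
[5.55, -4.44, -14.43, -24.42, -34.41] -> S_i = 5.55 + -9.99*i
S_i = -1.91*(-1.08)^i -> [-1.91, 2.06, -2.23, 2.41, -2.6]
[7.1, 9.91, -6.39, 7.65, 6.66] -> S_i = Random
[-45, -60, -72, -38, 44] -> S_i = Random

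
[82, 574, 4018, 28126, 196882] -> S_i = 82*7^i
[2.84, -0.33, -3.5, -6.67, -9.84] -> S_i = 2.84 + -3.17*i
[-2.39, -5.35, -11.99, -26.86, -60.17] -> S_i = -2.39*2.24^i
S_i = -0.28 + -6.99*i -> [-0.28, -7.27, -14.26, -21.25, -28.24]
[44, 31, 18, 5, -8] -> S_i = 44 + -13*i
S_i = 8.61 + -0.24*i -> [8.61, 8.37, 8.13, 7.89, 7.65]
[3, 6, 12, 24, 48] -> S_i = 3*2^i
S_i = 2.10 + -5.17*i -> [2.1, -3.07, -8.24, -13.41, -18.58]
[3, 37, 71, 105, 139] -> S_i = 3 + 34*i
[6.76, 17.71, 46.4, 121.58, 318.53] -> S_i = 6.76*2.62^i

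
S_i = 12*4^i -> [12, 48, 192, 768, 3072]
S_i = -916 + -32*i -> [-916, -948, -980, -1012, -1044]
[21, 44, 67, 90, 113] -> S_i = 21 + 23*i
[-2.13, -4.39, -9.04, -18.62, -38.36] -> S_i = -2.13*2.06^i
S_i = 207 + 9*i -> [207, 216, 225, 234, 243]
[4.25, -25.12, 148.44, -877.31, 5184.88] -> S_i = 4.25*(-5.91)^i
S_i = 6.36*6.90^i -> [6.36, 43.88, 302.8, 2089.32, 14416.29]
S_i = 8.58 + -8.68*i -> [8.58, -0.1, -8.78, -17.46, -26.14]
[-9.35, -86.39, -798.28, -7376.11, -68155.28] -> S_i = -9.35*9.24^i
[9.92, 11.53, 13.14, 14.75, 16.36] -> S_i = 9.92 + 1.61*i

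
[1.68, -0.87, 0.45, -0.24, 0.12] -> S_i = 1.68*(-0.52)^i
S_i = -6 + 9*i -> [-6, 3, 12, 21, 30]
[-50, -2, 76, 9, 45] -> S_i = Random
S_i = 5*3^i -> [5, 15, 45, 135, 405]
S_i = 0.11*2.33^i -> [0.11, 0.26, 0.6, 1.39, 3.24]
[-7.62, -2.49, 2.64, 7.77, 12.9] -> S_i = -7.62 + 5.13*i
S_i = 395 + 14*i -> [395, 409, 423, 437, 451]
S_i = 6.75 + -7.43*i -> [6.75, -0.68, -8.11, -15.54, -22.97]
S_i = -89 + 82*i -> [-89, -7, 75, 157, 239]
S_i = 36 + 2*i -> [36, 38, 40, 42, 44]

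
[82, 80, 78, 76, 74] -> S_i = 82 + -2*i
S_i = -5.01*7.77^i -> [-5.01, -38.93, -302.47, -2350.18, -18260.88]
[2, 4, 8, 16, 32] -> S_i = 2*2^i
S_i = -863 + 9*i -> [-863, -854, -845, -836, -827]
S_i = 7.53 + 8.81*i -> [7.53, 16.34, 25.15, 33.96, 42.77]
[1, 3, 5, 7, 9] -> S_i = 1 + 2*i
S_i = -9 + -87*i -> [-9, -96, -183, -270, -357]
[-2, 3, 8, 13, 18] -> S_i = -2 + 5*i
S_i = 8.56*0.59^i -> [8.56, 5.05, 2.98, 1.76, 1.04]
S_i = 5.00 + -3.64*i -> [5.0, 1.36, -2.28, -5.92, -9.56]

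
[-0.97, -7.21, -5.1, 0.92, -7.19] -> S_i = Random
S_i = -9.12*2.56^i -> [-9.12, -23.35, -59.77, -153.01, -391.7]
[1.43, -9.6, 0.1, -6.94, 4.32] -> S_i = Random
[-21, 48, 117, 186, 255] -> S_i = -21 + 69*i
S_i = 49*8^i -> [49, 392, 3136, 25088, 200704]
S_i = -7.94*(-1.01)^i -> [-7.94, 8.02, -8.1, 8.18, -8.26]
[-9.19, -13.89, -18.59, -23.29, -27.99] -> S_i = -9.19 + -4.70*i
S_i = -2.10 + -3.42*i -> [-2.1, -5.52, -8.94, -12.36, -15.78]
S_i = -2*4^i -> [-2, -8, -32, -128, -512]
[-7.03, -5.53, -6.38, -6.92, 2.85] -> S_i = Random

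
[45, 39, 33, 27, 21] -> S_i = 45 + -6*i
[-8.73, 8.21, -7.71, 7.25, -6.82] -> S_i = -8.73*(-0.94)^i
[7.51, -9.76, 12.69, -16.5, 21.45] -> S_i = 7.51*(-1.30)^i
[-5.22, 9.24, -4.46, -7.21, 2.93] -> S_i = Random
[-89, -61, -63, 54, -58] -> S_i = Random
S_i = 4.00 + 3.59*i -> [4.0, 7.59, 11.18, 14.77, 18.36]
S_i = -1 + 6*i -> [-1, 5, 11, 17, 23]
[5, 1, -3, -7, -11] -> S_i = 5 + -4*i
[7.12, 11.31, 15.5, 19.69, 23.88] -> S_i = 7.12 + 4.19*i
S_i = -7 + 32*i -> [-7, 25, 57, 89, 121]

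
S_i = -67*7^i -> [-67, -469, -3283, -22981, -160867]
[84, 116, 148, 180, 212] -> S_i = 84 + 32*i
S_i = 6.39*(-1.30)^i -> [6.39, -8.31, 10.8, -14.04, 18.25]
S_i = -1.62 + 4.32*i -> [-1.62, 2.7, 7.02, 11.34, 15.66]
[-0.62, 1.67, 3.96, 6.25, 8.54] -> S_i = -0.62 + 2.29*i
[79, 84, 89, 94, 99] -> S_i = 79 + 5*i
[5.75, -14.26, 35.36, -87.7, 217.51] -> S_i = 5.75*(-2.48)^i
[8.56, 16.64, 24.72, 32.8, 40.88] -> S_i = 8.56 + 8.08*i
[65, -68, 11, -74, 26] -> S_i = Random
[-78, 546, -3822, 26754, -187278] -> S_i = -78*-7^i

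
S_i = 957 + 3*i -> [957, 960, 963, 966, 969]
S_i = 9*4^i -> [9, 36, 144, 576, 2304]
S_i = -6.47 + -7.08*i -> [-6.47, -13.55, -20.63, -27.71, -34.79]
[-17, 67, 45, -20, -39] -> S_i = Random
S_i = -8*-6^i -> [-8, 48, -288, 1728, -10368]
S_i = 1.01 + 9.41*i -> [1.01, 10.42, 19.83, 29.24, 38.65]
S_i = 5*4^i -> [5, 20, 80, 320, 1280]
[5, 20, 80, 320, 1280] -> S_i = 5*4^i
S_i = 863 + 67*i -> [863, 930, 997, 1064, 1131]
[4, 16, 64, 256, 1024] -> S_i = 4*4^i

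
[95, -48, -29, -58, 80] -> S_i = Random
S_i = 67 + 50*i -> [67, 117, 167, 217, 267]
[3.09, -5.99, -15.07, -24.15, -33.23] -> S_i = 3.09 + -9.08*i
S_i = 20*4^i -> [20, 80, 320, 1280, 5120]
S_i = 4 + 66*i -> [4, 70, 136, 202, 268]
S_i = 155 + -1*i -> [155, 154, 153, 152, 151]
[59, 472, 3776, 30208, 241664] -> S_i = 59*8^i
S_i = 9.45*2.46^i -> [9.45, 23.25, 57.19, 140.68, 346.08]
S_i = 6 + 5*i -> [6, 11, 16, 21, 26]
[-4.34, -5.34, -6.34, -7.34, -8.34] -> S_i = -4.34 + -1.00*i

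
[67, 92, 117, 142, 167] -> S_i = 67 + 25*i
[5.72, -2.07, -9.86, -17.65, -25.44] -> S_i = 5.72 + -7.79*i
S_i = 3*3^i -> [3, 9, 27, 81, 243]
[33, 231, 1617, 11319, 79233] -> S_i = 33*7^i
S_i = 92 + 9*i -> [92, 101, 110, 119, 128]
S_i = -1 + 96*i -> [-1, 95, 191, 287, 383]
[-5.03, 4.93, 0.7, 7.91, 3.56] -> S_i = Random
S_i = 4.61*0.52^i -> [4.61, 2.4, 1.25, 0.65, 0.34]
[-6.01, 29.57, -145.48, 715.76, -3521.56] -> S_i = -6.01*(-4.92)^i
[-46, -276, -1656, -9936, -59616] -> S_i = -46*6^i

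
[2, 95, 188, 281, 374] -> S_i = 2 + 93*i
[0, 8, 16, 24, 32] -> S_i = 0 + 8*i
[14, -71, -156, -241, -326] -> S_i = 14 + -85*i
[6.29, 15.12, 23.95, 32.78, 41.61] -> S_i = 6.29 + 8.83*i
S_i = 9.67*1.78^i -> [9.67, 17.21, 30.64, 54.54, 97.07]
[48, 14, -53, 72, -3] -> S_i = Random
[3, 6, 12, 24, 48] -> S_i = 3*2^i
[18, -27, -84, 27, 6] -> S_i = Random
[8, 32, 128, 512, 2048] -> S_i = 8*4^i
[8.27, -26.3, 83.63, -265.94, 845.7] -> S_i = 8.27*(-3.18)^i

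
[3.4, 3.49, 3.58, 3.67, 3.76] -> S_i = 3.40 + 0.09*i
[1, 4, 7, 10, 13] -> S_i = 1 + 3*i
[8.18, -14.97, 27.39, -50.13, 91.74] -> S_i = 8.18*(-1.83)^i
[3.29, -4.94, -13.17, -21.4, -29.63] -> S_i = 3.29 + -8.23*i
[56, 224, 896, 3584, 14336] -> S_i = 56*4^i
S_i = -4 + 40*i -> [-4, 36, 76, 116, 156]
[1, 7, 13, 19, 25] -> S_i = 1 + 6*i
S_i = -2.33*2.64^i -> [-2.33, -6.15, -16.24, -42.87, -113.18]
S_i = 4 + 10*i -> [4, 14, 24, 34, 44]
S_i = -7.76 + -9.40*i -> [-7.76, -17.16, -26.56, -35.96, -45.36]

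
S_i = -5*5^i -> [-5, -25, -125, -625, -3125]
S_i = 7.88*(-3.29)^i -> [7.88, -25.93, 85.29, -280.62, 923.23]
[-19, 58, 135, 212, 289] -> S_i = -19 + 77*i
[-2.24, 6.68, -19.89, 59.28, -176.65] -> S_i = -2.24*(-2.98)^i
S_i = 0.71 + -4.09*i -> [0.71, -3.38, -7.47, -11.56, -15.65]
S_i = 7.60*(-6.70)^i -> [7.6, -50.92, 341.16, -2285.8, 15314.85]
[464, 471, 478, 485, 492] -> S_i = 464 + 7*i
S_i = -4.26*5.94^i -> [-4.26, -25.3, -150.31, -892.83, -5303.41]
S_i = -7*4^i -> [-7, -28, -112, -448, -1792]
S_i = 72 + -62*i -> [72, 10, -52, -114, -176]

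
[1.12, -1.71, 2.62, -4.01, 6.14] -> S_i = 1.12*(-1.53)^i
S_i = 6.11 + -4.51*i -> [6.11, 1.6, -2.91, -7.42, -11.93]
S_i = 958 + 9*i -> [958, 967, 976, 985, 994]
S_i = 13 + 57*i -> [13, 70, 127, 184, 241]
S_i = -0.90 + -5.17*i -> [-0.9, -6.07, -11.24, -16.41, -21.58]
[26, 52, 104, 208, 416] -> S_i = 26*2^i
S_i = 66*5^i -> [66, 330, 1650, 8250, 41250]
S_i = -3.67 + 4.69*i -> [-3.67, 1.02, 5.71, 10.4, 15.09]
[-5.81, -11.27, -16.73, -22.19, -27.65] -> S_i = -5.81 + -5.46*i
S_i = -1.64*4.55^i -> [-1.64, -7.46, -33.95, -154.48, -702.89]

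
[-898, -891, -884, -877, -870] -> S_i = -898 + 7*i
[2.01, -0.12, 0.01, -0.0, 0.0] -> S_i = 2.01*(-0.06)^i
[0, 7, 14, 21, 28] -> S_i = 0 + 7*i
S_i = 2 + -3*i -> [2, -1, -4, -7, -10]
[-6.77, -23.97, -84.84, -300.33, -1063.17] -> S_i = -6.77*3.54^i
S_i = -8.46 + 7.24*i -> [-8.46, -1.22, 6.02, 13.26, 20.5]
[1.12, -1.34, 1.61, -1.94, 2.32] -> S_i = 1.12*(-1.20)^i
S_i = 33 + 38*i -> [33, 71, 109, 147, 185]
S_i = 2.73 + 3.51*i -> [2.73, 6.24, 9.75, 13.26, 16.77]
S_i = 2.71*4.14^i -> [2.71, 11.22, 46.45, 192.3, 796.11]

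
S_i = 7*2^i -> [7, 14, 28, 56, 112]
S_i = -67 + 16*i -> [-67, -51, -35, -19, -3]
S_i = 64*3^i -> [64, 192, 576, 1728, 5184]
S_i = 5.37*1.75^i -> [5.37, 9.4, 16.45, 28.78, 50.36]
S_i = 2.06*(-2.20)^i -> [2.06, -4.53, 9.97, -21.93, 48.26]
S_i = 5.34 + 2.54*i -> [5.34, 7.88, 10.42, 12.96, 15.5]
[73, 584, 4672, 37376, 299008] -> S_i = 73*8^i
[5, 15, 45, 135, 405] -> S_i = 5*3^i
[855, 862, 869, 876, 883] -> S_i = 855 + 7*i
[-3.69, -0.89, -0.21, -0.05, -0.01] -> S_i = -3.69*0.24^i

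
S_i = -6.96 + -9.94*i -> [-6.96, -16.9, -26.84, -36.78, -46.72]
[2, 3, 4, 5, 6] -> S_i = 2 + 1*i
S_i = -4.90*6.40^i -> [-4.9, -31.36, -200.7, -1284.51, -8220.84]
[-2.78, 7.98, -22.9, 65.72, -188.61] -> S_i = -2.78*(-2.87)^i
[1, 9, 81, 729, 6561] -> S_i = 1*9^i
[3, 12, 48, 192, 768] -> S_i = 3*4^i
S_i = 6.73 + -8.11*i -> [6.73, -1.38, -9.49, -17.6, -25.71]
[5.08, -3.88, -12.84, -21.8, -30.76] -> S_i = 5.08 + -8.96*i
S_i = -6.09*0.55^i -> [-6.09, -3.35, -1.84, -1.01, -0.56]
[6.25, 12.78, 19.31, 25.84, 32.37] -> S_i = 6.25 + 6.53*i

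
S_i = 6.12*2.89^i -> [6.12, 17.69, 51.11, 147.72, 426.92]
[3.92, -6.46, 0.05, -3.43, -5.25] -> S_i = Random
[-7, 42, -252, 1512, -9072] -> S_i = -7*-6^i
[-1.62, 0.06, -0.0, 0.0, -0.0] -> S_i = -1.62*(-0.04)^i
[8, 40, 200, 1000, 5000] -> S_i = 8*5^i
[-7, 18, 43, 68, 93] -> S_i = -7 + 25*i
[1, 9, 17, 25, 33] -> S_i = 1 + 8*i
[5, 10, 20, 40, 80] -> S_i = 5*2^i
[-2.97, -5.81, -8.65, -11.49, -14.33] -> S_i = -2.97 + -2.84*i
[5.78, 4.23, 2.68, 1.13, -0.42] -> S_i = 5.78 + -1.55*i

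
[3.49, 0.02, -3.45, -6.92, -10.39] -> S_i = 3.49 + -3.47*i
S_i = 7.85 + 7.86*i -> [7.85, 15.71, 23.57, 31.43, 39.29]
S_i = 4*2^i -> [4, 8, 16, 32, 64]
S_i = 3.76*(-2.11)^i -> [3.76, -7.93, 16.74, -35.32, 74.53]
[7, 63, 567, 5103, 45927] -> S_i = 7*9^i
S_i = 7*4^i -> [7, 28, 112, 448, 1792]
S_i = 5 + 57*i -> [5, 62, 119, 176, 233]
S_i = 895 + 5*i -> [895, 900, 905, 910, 915]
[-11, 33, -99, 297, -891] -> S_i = -11*-3^i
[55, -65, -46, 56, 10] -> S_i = Random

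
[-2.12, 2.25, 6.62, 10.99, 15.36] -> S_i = -2.12 + 4.37*i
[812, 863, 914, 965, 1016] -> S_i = 812 + 51*i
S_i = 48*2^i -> [48, 96, 192, 384, 768]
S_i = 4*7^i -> [4, 28, 196, 1372, 9604]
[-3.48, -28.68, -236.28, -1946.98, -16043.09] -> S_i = -3.48*8.24^i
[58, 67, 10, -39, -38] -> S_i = Random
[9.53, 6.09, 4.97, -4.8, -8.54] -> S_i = Random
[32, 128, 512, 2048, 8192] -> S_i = 32*4^i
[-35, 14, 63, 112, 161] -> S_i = -35 + 49*i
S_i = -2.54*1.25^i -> [-2.54, -3.18, -3.97, -4.96, -6.2]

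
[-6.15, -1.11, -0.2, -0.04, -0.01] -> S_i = -6.15*0.18^i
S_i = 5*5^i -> [5, 25, 125, 625, 3125]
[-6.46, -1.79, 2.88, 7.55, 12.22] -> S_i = -6.46 + 4.67*i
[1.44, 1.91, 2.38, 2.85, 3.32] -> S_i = 1.44 + 0.47*i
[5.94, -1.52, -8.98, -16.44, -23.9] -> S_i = 5.94 + -7.46*i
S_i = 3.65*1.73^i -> [3.65, 6.31, 10.92, 18.9, 32.69]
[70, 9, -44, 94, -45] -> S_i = Random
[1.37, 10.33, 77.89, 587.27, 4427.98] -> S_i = 1.37*7.54^i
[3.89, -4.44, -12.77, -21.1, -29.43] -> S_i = 3.89 + -8.33*i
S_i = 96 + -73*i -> [96, 23, -50, -123, -196]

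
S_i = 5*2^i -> [5, 10, 20, 40, 80]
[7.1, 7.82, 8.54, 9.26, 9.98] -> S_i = 7.10 + 0.72*i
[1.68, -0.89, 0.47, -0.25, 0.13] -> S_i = 1.68*(-0.53)^i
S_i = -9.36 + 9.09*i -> [-9.36, -0.27, 8.82, 17.91, 27.0]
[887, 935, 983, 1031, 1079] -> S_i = 887 + 48*i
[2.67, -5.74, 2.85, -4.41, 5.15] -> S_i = Random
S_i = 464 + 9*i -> [464, 473, 482, 491, 500]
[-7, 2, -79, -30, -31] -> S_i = Random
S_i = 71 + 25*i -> [71, 96, 121, 146, 171]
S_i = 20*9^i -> [20, 180, 1620, 14580, 131220]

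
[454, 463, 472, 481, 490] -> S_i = 454 + 9*i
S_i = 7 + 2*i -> [7, 9, 11, 13, 15]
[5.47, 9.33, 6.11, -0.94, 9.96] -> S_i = Random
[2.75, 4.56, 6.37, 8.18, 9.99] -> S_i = 2.75 + 1.81*i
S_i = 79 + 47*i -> [79, 126, 173, 220, 267]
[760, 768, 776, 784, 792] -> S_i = 760 + 8*i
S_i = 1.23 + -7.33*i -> [1.23, -6.1, -13.43, -20.76, -28.09]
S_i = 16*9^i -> [16, 144, 1296, 11664, 104976]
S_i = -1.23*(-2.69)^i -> [-1.23, 3.31, -8.9, 23.94, -64.4]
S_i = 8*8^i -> [8, 64, 512, 4096, 32768]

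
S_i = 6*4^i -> [6, 24, 96, 384, 1536]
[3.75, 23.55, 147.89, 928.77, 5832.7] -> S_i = 3.75*6.28^i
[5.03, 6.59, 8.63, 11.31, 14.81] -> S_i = 5.03*1.31^i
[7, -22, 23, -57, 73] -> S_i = Random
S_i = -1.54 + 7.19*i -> [-1.54, 5.65, 12.84, 20.03, 27.22]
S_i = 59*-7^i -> [59, -413, 2891, -20237, 141659]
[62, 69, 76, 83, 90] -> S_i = 62 + 7*i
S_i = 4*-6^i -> [4, -24, 144, -864, 5184]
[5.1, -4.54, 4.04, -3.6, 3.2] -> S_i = 5.10*(-0.89)^i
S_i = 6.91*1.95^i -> [6.91, 13.47, 26.28, 51.24, 99.91]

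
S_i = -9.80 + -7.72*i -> [-9.8, -17.52, -25.24, -32.96, -40.68]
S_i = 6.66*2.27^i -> [6.66, 15.12, 34.32, 77.9, 176.84]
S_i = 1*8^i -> [1, 8, 64, 512, 4096]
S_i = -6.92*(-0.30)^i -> [-6.92, 2.08, -0.62, 0.19, -0.06]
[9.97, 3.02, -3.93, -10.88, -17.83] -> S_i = 9.97 + -6.95*i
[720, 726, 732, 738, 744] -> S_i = 720 + 6*i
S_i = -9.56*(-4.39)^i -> [-9.56, 41.97, -184.24, 808.82, -3550.72]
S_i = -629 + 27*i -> [-629, -602, -575, -548, -521]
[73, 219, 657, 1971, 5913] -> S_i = 73*3^i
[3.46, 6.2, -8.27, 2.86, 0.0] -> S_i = Random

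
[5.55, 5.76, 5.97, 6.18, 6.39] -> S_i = 5.55 + 0.21*i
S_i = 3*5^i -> [3, 15, 75, 375, 1875]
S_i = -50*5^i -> [-50, -250, -1250, -6250, -31250]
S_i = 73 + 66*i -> [73, 139, 205, 271, 337]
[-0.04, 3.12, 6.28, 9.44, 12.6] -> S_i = -0.04 + 3.16*i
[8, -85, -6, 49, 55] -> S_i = Random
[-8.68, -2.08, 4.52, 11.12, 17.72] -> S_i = -8.68 + 6.60*i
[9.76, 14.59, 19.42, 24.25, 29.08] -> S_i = 9.76 + 4.83*i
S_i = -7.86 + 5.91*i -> [-7.86, -1.95, 3.96, 9.87, 15.78]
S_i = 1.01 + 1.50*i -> [1.01, 2.51, 4.01, 5.51, 7.01]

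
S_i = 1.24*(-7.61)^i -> [1.24, -9.44, 71.81, -546.48, 4158.73]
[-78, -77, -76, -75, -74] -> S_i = -78 + 1*i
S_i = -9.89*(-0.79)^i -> [-9.89, 7.81, -6.17, 4.88, -3.85]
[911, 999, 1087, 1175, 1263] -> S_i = 911 + 88*i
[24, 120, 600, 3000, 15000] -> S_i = 24*5^i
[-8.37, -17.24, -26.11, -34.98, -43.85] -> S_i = -8.37 + -8.87*i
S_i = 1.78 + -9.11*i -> [1.78, -7.33, -16.44, -25.55, -34.66]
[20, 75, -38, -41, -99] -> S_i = Random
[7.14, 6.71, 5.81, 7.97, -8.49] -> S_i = Random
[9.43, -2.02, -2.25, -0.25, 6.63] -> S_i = Random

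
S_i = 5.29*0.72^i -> [5.29, 3.81, 2.74, 1.97, 1.42]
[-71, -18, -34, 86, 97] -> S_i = Random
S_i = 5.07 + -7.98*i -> [5.07, -2.91, -10.89, -18.87, -26.85]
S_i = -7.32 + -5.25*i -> [-7.32, -12.57, -17.82, -23.07, -28.32]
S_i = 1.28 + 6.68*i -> [1.28, 7.96, 14.64, 21.32, 28.0]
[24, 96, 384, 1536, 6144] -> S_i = 24*4^i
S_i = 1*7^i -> [1, 7, 49, 343, 2401]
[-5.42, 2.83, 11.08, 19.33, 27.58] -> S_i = -5.42 + 8.25*i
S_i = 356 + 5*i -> [356, 361, 366, 371, 376]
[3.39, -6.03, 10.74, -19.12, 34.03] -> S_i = 3.39*(-1.78)^i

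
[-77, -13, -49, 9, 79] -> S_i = Random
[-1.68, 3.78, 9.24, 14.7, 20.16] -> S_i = -1.68 + 5.46*i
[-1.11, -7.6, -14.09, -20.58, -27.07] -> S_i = -1.11 + -6.49*i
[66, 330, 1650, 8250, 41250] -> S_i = 66*5^i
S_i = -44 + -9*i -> [-44, -53, -62, -71, -80]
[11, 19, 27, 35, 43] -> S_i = 11 + 8*i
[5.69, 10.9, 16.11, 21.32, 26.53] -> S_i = 5.69 + 5.21*i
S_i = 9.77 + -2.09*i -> [9.77, 7.68, 5.59, 3.5, 1.41]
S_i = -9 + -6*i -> [-9, -15, -21, -27, -33]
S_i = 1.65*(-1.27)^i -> [1.65, -2.1, 2.66, -3.38, 4.29]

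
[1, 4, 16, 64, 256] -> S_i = 1*4^i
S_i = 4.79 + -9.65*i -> [4.79, -4.86, -14.51, -24.16, -33.81]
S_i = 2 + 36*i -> [2, 38, 74, 110, 146]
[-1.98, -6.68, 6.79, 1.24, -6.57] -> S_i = Random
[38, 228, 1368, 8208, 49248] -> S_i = 38*6^i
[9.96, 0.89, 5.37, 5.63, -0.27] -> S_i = Random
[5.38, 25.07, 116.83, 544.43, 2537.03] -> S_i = 5.38*4.66^i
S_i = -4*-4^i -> [-4, 16, -64, 256, -1024]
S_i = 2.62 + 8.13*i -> [2.62, 10.75, 18.88, 27.01, 35.14]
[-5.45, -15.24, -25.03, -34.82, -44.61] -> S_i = -5.45 + -9.79*i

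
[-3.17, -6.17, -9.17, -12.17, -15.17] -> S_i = -3.17 + -3.00*i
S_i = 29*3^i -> [29, 87, 261, 783, 2349]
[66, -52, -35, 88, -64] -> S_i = Random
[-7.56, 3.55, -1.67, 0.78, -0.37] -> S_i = -7.56*(-0.47)^i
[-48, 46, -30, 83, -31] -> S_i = Random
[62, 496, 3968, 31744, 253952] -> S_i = 62*8^i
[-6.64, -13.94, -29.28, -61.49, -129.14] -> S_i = -6.64*2.10^i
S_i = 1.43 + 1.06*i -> [1.43, 2.49, 3.55, 4.61, 5.67]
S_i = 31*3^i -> [31, 93, 279, 837, 2511]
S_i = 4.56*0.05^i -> [4.56, 0.23, 0.01, 0.0, 0.0]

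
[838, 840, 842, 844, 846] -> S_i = 838 + 2*i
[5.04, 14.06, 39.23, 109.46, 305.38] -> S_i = 5.04*2.79^i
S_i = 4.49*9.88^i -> [4.49, 44.36, 438.29, 4330.29, 42783.28]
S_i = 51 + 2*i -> [51, 53, 55, 57, 59]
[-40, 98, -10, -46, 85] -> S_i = Random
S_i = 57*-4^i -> [57, -228, 912, -3648, 14592]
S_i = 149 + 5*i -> [149, 154, 159, 164, 169]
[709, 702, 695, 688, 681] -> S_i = 709 + -7*i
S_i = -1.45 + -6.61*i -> [-1.45, -8.06, -14.67, -21.28, -27.89]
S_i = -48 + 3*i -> [-48, -45, -42, -39, -36]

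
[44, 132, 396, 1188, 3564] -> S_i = 44*3^i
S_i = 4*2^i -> [4, 8, 16, 32, 64]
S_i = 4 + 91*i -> [4, 95, 186, 277, 368]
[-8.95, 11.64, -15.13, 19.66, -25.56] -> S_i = -8.95*(-1.30)^i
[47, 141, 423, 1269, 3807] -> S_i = 47*3^i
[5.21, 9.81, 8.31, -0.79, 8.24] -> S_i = Random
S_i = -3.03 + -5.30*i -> [-3.03, -8.33, -13.63, -18.93, -24.23]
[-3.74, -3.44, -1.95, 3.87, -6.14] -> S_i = Random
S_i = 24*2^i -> [24, 48, 96, 192, 384]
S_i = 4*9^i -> [4, 36, 324, 2916, 26244]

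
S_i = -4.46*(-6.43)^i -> [-4.46, 28.68, -184.4, 1185.68, -7623.93]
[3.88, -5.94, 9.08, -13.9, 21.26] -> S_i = 3.88*(-1.53)^i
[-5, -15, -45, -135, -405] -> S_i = -5*3^i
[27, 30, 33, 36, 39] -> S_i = 27 + 3*i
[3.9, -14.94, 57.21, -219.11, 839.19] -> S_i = 3.90*(-3.83)^i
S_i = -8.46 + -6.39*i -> [-8.46, -14.85, -21.24, -27.63, -34.02]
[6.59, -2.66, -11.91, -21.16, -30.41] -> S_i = 6.59 + -9.25*i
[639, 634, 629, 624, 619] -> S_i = 639 + -5*i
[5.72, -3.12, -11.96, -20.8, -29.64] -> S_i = 5.72 + -8.84*i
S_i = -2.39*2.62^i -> [-2.39, -6.26, -16.41, -42.98, -112.62]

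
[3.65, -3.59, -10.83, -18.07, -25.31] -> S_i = 3.65 + -7.24*i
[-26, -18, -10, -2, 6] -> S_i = -26 + 8*i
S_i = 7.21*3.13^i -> [7.21, 22.57, 70.64, 221.09, 692.01]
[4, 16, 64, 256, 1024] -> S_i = 4*4^i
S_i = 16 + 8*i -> [16, 24, 32, 40, 48]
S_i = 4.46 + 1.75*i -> [4.46, 6.21, 7.96, 9.71, 11.46]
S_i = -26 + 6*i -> [-26, -20, -14, -8, -2]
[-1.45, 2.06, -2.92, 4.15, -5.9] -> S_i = -1.45*(-1.42)^i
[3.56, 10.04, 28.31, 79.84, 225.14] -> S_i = 3.56*2.82^i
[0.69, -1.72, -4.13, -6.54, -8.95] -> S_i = 0.69 + -2.41*i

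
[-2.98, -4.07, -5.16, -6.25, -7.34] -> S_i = -2.98 + -1.09*i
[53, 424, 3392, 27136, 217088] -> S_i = 53*8^i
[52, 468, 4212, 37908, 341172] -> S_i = 52*9^i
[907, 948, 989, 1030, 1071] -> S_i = 907 + 41*i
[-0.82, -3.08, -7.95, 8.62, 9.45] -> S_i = Random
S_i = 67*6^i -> [67, 402, 2412, 14472, 86832]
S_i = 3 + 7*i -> [3, 10, 17, 24, 31]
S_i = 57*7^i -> [57, 399, 2793, 19551, 136857]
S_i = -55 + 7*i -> [-55, -48, -41, -34, -27]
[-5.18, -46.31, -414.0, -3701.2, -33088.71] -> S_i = -5.18*8.94^i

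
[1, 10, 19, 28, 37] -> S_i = 1 + 9*i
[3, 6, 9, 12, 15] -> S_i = 3 + 3*i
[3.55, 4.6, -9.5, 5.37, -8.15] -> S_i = Random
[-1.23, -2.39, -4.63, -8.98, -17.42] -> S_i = -1.23*1.94^i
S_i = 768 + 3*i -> [768, 771, 774, 777, 780]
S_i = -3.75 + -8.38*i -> [-3.75, -12.13, -20.51, -28.89, -37.27]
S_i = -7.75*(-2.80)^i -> [-7.75, 21.7, -60.76, 170.13, -476.36]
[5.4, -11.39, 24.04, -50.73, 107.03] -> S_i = 5.40*(-2.11)^i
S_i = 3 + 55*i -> [3, 58, 113, 168, 223]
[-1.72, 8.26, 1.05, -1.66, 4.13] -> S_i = Random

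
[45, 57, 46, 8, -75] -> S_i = Random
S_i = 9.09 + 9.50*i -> [9.09, 18.59, 28.09, 37.59, 47.09]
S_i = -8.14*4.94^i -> [-8.14, -40.21, -198.65, -981.31, -4847.66]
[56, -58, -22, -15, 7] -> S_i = Random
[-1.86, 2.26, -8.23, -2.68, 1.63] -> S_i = Random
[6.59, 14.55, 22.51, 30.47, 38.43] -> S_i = 6.59 + 7.96*i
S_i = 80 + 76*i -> [80, 156, 232, 308, 384]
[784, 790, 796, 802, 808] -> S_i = 784 + 6*i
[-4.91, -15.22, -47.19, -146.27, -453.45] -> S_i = -4.91*3.10^i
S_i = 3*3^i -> [3, 9, 27, 81, 243]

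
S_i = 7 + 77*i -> [7, 84, 161, 238, 315]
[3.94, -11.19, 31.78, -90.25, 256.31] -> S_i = 3.94*(-2.84)^i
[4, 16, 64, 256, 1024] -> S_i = 4*4^i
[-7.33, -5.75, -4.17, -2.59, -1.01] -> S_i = -7.33 + 1.58*i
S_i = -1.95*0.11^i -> [-1.95, -0.21, -0.02, -0.0, -0.0]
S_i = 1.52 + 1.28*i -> [1.52, 2.8, 4.08, 5.36, 6.64]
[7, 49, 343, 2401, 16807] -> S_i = 7*7^i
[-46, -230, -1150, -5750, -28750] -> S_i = -46*5^i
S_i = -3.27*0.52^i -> [-3.27, -1.7, -0.88, -0.46, -0.24]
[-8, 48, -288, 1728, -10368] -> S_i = -8*-6^i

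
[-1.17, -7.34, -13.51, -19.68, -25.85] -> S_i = -1.17 + -6.17*i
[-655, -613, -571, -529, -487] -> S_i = -655 + 42*i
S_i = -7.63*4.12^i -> [-7.63, -31.44, -129.51, -533.6, -2198.43]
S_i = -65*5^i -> [-65, -325, -1625, -8125, -40625]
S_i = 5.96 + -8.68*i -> [5.96, -2.72, -11.4, -20.08, -28.76]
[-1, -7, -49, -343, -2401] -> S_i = -1*7^i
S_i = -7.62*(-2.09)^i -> [-7.62, 15.93, -33.28, 69.57, -145.39]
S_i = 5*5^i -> [5, 25, 125, 625, 3125]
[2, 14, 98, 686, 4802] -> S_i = 2*7^i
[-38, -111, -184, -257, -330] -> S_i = -38 + -73*i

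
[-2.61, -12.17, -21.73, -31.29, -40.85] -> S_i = -2.61 + -9.56*i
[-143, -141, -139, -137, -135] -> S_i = -143 + 2*i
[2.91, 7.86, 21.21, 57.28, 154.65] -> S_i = 2.91*2.70^i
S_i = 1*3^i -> [1, 3, 9, 27, 81]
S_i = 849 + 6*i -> [849, 855, 861, 867, 873]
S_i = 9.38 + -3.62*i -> [9.38, 5.76, 2.14, -1.48, -5.1]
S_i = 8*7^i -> [8, 56, 392, 2744, 19208]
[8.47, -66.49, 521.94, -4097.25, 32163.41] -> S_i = 8.47*(-7.85)^i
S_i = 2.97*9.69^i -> [2.97, 28.78, 278.87, 2702.26, 26184.94]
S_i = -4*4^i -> [-4, -16, -64, -256, -1024]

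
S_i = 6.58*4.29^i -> [6.58, 28.23, 121.1, 519.51, 2228.72]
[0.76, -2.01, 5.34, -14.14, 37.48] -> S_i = 0.76*(-2.65)^i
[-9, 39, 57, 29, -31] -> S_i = Random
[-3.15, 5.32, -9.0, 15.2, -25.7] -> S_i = -3.15*(-1.69)^i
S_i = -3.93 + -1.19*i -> [-3.93, -5.12, -6.31, -7.5, -8.69]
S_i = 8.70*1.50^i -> [8.7, 13.05, 19.58, 29.36, 44.04]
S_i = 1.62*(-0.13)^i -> [1.62, -0.21, 0.03, -0.0, 0.0]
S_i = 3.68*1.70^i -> [3.68, 6.26, 10.64, 18.08, 30.74]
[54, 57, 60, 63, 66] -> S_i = 54 + 3*i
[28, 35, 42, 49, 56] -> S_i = 28 + 7*i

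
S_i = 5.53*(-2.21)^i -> [5.53, -12.22, 27.01, -59.69, 131.92]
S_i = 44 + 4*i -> [44, 48, 52, 56, 60]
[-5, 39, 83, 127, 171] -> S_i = -5 + 44*i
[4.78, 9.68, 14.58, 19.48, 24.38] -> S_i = 4.78 + 4.90*i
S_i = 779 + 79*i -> [779, 858, 937, 1016, 1095]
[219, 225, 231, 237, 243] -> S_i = 219 + 6*i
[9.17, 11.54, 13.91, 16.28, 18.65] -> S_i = 9.17 + 2.37*i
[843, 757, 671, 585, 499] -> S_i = 843 + -86*i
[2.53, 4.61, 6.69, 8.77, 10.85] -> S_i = 2.53 + 2.08*i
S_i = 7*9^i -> [7, 63, 567, 5103, 45927]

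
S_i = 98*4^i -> [98, 392, 1568, 6272, 25088]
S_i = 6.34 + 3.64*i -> [6.34, 9.98, 13.62, 17.26, 20.9]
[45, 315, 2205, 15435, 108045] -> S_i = 45*7^i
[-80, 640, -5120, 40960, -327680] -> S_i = -80*-8^i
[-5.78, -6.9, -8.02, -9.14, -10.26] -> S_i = -5.78 + -1.12*i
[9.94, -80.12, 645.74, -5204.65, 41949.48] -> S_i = 9.94*(-8.06)^i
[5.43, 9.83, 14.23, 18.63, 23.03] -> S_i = 5.43 + 4.40*i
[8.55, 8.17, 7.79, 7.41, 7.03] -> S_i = 8.55 + -0.38*i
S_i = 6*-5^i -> [6, -30, 150, -750, 3750]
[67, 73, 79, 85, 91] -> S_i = 67 + 6*i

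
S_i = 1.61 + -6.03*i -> [1.61, -4.42, -10.45, -16.48, -22.51]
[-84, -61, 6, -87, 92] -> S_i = Random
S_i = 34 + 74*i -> [34, 108, 182, 256, 330]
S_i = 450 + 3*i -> [450, 453, 456, 459, 462]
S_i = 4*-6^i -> [4, -24, 144, -864, 5184]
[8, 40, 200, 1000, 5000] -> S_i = 8*5^i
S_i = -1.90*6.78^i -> [-1.9, -12.88, -87.34, -592.16, -4014.88]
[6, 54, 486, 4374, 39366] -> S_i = 6*9^i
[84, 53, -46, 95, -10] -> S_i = Random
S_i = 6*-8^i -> [6, -48, 384, -3072, 24576]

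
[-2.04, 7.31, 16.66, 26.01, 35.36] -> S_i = -2.04 + 9.35*i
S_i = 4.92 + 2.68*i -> [4.92, 7.6, 10.28, 12.96, 15.64]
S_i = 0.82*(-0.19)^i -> [0.82, -0.16, 0.03, -0.01, 0.0]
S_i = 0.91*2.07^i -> [0.91, 1.88, 3.9, 8.07, 16.71]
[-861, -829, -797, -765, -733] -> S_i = -861 + 32*i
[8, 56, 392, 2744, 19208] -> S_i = 8*7^i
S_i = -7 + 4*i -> [-7, -3, 1, 5, 9]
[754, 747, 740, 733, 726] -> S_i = 754 + -7*i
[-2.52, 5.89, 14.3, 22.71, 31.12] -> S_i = -2.52 + 8.41*i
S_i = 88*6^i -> [88, 528, 3168, 19008, 114048]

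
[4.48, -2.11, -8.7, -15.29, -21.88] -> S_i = 4.48 + -6.59*i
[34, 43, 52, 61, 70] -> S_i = 34 + 9*i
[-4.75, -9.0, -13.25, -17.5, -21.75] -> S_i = -4.75 + -4.25*i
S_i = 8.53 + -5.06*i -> [8.53, 3.47, -1.59, -6.65, -11.71]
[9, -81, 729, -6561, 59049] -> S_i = 9*-9^i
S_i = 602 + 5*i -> [602, 607, 612, 617, 622]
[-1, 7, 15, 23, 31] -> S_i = -1 + 8*i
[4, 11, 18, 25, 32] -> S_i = 4 + 7*i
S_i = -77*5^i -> [-77, -385, -1925, -9625, -48125]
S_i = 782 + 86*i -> [782, 868, 954, 1040, 1126]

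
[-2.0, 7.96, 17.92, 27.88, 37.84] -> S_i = -2.00 + 9.96*i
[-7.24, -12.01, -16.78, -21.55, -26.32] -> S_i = -7.24 + -4.77*i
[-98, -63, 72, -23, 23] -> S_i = Random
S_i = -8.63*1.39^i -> [-8.63, -12.0, -16.67, -23.18, -32.22]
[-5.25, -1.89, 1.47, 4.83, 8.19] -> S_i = -5.25 + 3.36*i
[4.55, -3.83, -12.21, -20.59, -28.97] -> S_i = 4.55 + -8.38*i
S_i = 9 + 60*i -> [9, 69, 129, 189, 249]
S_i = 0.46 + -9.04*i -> [0.46, -8.58, -17.62, -26.66, -35.7]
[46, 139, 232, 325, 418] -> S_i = 46 + 93*i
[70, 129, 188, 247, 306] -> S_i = 70 + 59*i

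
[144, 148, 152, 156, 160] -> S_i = 144 + 4*i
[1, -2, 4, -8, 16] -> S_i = 1*-2^i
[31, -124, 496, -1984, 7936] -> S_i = 31*-4^i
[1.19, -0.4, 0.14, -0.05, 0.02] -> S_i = 1.19*(-0.34)^i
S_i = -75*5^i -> [-75, -375, -1875, -9375, -46875]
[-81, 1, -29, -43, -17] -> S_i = Random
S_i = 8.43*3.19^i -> [8.43, 26.89, 85.78, 273.65, 872.95]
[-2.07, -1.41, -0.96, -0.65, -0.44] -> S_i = -2.07*0.68^i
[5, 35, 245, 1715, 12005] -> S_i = 5*7^i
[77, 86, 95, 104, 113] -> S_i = 77 + 9*i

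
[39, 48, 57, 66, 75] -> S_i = 39 + 9*i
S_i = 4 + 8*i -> [4, 12, 20, 28, 36]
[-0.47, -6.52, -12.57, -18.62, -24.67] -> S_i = -0.47 + -6.05*i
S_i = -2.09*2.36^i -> [-2.09, -4.93, -11.64, -27.47, -64.83]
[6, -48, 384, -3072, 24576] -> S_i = 6*-8^i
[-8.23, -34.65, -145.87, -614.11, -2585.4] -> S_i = -8.23*4.21^i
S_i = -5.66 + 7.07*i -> [-5.66, 1.41, 8.48, 15.55, 22.62]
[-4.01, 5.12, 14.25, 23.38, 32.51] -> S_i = -4.01 + 9.13*i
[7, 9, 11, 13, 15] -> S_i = 7 + 2*i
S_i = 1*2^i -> [1, 2, 4, 8, 16]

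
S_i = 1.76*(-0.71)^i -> [1.76, -1.25, 0.89, -0.63, 0.45]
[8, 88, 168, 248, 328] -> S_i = 8 + 80*i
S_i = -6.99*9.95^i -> [-6.99, -69.55, -692.03, -6885.67, -68512.45]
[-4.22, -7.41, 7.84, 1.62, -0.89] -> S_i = Random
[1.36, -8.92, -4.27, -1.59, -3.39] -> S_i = Random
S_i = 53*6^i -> [53, 318, 1908, 11448, 68688]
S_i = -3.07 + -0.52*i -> [-3.07, -3.59, -4.11, -4.63, -5.15]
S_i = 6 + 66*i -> [6, 72, 138, 204, 270]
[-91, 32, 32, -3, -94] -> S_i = Random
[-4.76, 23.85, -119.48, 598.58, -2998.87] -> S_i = -4.76*(-5.01)^i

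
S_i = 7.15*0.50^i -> [7.15, 3.58, 1.79, 0.89, 0.45]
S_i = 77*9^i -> [77, 693, 6237, 56133, 505197]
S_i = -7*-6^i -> [-7, 42, -252, 1512, -9072]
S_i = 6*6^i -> [6, 36, 216, 1296, 7776]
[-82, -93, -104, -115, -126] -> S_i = -82 + -11*i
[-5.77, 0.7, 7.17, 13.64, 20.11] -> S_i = -5.77 + 6.47*i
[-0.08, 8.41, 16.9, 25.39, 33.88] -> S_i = -0.08 + 8.49*i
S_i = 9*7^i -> [9, 63, 441, 3087, 21609]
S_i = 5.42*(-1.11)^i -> [5.42, -6.02, 6.68, -7.41, 8.23]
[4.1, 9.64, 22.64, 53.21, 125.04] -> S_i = 4.10*2.35^i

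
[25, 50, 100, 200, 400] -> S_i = 25*2^i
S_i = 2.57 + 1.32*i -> [2.57, 3.89, 5.21, 6.53, 7.85]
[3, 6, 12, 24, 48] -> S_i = 3*2^i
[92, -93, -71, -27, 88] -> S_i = Random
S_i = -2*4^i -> [-2, -8, -32, -128, -512]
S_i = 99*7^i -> [99, 693, 4851, 33957, 237699]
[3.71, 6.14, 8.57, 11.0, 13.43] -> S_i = 3.71 + 2.43*i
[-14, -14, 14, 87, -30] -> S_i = Random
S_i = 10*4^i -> [10, 40, 160, 640, 2560]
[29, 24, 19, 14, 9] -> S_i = 29 + -5*i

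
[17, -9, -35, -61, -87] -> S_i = 17 + -26*i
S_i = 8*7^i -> [8, 56, 392, 2744, 19208]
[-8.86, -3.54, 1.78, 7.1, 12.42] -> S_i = -8.86 + 5.32*i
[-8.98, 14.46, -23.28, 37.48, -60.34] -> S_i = -8.98*(-1.61)^i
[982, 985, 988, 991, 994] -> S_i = 982 + 3*i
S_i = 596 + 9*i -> [596, 605, 614, 623, 632]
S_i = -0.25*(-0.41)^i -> [-0.25, 0.1, -0.04, 0.02, -0.01]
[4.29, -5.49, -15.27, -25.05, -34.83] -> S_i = 4.29 + -9.78*i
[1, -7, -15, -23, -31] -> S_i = 1 + -8*i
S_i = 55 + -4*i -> [55, 51, 47, 43, 39]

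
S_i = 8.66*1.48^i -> [8.66, 12.82, 18.97, 28.07, 41.55]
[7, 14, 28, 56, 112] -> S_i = 7*2^i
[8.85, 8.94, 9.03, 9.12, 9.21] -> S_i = 8.85*1.01^i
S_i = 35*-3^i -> [35, -105, 315, -945, 2835]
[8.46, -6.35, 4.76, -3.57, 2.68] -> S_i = 8.46*(-0.75)^i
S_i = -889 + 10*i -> [-889, -879, -869, -859, -849]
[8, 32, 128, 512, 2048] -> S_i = 8*4^i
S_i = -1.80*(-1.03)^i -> [-1.8, 1.85, -1.91, 1.97, -2.03]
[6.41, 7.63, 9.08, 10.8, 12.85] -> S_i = 6.41*1.19^i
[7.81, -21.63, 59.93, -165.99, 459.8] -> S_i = 7.81*(-2.77)^i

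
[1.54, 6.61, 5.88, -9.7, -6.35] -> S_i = Random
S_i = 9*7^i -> [9, 63, 441, 3087, 21609]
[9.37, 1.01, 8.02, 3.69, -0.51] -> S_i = Random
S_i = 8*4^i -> [8, 32, 128, 512, 2048]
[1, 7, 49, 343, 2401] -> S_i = 1*7^i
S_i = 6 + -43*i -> [6, -37, -80, -123, -166]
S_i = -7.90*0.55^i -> [-7.9, -4.35, -2.39, -1.31, -0.72]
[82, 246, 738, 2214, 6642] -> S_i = 82*3^i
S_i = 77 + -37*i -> [77, 40, 3, -34, -71]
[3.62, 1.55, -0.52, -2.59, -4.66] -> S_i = 3.62 + -2.07*i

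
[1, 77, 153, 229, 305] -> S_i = 1 + 76*i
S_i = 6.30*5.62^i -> [6.3, 35.41, 198.98, 1118.28, 6284.72]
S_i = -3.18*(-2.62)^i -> [-3.18, 8.33, -21.83, 57.19, -149.84]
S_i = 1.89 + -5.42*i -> [1.89, -3.53, -8.95, -14.37, -19.79]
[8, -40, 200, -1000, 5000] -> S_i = 8*-5^i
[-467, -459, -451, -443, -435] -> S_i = -467 + 8*i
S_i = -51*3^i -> [-51, -153, -459, -1377, -4131]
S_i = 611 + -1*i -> [611, 610, 609, 608, 607]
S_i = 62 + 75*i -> [62, 137, 212, 287, 362]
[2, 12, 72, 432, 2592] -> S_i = 2*6^i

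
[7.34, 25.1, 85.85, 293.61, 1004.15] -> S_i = 7.34*3.42^i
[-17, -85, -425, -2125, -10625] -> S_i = -17*5^i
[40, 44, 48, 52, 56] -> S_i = 40 + 4*i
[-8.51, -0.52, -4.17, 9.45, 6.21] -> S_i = Random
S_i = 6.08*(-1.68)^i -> [6.08, -10.21, 17.16, -28.83, 48.43]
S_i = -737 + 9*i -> [-737, -728, -719, -710, -701]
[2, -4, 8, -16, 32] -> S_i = 2*-2^i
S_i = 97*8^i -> [97, 776, 6208, 49664, 397312]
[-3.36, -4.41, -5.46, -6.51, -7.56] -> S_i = -3.36 + -1.05*i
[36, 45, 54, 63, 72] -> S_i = 36 + 9*i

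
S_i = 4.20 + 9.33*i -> [4.2, 13.53, 22.86, 32.19, 41.52]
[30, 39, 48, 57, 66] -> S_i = 30 + 9*i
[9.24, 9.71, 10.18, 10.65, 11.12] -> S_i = 9.24 + 0.47*i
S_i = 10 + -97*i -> [10, -87, -184, -281, -378]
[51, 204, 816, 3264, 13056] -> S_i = 51*4^i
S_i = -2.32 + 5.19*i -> [-2.32, 2.87, 8.06, 13.25, 18.44]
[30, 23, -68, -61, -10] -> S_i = Random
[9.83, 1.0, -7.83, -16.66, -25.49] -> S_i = 9.83 + -8.83*i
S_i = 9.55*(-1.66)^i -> [9.55, -15.85, 26.32, -43.68, 72.52]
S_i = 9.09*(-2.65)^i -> [9.09, -24.09, 63.83, -169.16, 448.28]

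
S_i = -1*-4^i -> [-1, 4, -16, 64, -256]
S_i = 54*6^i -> [54, 324, 1944, 11664, 69984]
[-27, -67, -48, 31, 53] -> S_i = Random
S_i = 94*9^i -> [94, 846, 7614, 68526, 616734]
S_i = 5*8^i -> [5, 40, 320, 2560, 20480]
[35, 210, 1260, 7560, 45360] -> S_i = 35*6^i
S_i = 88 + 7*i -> [88, 95, 102, 109, 116]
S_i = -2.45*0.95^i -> [-2.45, -2.33, -2.21, -2.1, -2.0]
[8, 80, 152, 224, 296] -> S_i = 8 + 72*i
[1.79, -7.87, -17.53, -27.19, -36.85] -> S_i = 1.79 + -9.66*i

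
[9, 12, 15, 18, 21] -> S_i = 9 + 3*i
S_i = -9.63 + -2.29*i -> [-9.63, -11.92, -14.21, -16.5, -18.79]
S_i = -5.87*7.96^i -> [-5.87, -46.73, -371.93, -2960.58, -23566.24]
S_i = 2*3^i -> [2, 6, 18, 54, 162]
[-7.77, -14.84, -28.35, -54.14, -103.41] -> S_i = -7.77*1.91^i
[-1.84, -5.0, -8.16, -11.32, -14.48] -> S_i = -1.84 + -3.16*i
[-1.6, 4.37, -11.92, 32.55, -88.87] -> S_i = -1.60*(-2.73)^i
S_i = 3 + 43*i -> [3, 46, 89, 132, 175]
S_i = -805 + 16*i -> [-805, -789, -773, -757, -741]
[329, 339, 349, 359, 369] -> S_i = 329 + 10*i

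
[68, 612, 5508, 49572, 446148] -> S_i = 68*9^i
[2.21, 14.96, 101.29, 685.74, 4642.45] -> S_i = 2.21*6.77^i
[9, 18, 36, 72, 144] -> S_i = 9*2^i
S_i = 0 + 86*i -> [0, 86, 172, 258, 344]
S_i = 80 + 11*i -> [80, 91, 102, 113, 124]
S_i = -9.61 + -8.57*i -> [-9.61, -18.18, -26.75, -35.32, -43.89]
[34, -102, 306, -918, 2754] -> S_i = 34*-3^i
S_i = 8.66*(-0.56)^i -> [8.66, -4.85, 2.72, -1.52, 0.85]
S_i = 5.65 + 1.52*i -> [5.65, 7.17, 8.69, 10.21, 11.73]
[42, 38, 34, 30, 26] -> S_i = 42 + -4*i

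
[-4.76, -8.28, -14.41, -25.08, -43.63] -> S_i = -4.76*1.74^i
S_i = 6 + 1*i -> [6, 7, 8, 9, 10]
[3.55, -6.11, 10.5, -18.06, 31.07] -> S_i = 3.55*(-1.72)^i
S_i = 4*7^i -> [4, 28, 196, 1372, 9604]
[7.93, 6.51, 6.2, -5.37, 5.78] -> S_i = Random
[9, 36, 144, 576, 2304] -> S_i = 9*4^i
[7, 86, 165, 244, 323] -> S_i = 7 + 79*i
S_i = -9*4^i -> [-9, -36, -144, -576, -2304]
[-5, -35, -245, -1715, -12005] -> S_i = -5*7^i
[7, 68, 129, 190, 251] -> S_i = 7 + 61*i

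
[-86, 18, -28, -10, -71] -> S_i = Random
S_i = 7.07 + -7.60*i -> [7.07, -0.53, -8.13, -15.73, -23.33]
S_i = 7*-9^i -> [7, -63, 567, -5103, 45927]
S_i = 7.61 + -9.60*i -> [7.61, -1.99, -11.59, -21.19, -30.79]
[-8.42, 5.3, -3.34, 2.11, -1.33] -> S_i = -8.42*(-0.63)^i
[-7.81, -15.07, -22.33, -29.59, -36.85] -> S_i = -7.81 + -7.26*i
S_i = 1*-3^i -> [1, -3, 9, -27, 81]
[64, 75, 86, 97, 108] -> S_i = 64 + 11*i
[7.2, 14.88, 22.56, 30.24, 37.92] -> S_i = 7.20 + 7.68*i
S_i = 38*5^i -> [38, 190, 950, 4750, 23750]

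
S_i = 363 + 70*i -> [363, 433, 503, 573, 643]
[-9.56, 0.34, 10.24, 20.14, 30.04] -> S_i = -9.56 + 9.90*i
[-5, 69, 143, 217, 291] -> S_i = -5 + 74*i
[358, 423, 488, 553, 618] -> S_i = 358 + 65*i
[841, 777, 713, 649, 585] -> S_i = 841 + -64*i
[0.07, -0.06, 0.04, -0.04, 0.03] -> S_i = 0.07*(-0.80)^i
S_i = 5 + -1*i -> [5, 4, 3, 2, 1]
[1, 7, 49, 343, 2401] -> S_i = 1*7^i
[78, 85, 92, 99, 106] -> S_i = 78 + 7*i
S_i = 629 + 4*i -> [629, 633, 637, 641, 645]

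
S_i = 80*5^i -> [80, 400, 2000, 10000, 50000]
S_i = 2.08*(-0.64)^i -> [2.08, -1.33, 0.85, -0.55, 0.35]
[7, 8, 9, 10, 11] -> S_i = 7 + 1*i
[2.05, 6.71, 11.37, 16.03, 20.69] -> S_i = 2.05 + 4.66*i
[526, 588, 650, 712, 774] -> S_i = 526 + 62*i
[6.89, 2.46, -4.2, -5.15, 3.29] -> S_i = Random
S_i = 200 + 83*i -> [200, 283, 366, 449, 532]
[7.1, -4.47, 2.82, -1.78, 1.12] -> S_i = 7.10*(-0.63)^i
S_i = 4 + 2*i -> [4, 6, 8, 10, 12]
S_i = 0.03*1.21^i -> [0.03, 0.04, 0.04, 0.05, 0.06]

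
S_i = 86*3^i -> [86, 258, 774, 2322, 6966]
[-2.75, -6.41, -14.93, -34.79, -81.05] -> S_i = -2.75*2.33^i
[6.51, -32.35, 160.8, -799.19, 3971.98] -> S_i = 6.51*(-4.97)^i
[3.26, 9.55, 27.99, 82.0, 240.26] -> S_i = 3.26*2.93^i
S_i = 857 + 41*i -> [857, 898, 939, 980, 1021]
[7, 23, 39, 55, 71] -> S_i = 7 + 16*i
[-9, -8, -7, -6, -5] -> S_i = -9 + 1*i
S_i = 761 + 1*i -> [761, 762, 763, 764, 765]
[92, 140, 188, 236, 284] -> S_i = 92 + 48*i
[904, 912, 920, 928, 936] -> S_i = 904 + 8*i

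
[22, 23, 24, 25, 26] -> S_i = 22 + 1*i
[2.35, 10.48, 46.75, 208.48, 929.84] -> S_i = 2.35*4.46^i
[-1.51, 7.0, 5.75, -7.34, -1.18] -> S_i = Random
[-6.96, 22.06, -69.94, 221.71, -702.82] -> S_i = -6.96*(-3.17)^i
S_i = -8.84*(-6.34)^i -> [-8.84, 56.05, -355.33, 2252.79, -14282.67]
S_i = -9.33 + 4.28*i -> [-9.33, -5.05, -0.77, 3.51, 7.79]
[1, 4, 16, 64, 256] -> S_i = 1*4^i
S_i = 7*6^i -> [7, 42, 252, 1512, 9072]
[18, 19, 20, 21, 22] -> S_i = 18 + 1*i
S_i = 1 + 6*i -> [1, 7, 13, 19, 25]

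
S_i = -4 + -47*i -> [-4, -51, -98, -145, -192]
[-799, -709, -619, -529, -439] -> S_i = -799 + 90*i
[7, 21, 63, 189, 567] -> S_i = 7*3^i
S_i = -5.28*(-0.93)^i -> [-5.28, 4.91, -4.57, 4.25, -3.95]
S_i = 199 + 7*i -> [199, 206, 213, 220, 227]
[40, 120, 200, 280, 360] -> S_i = 40 + 80*i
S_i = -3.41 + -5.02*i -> [-3.41, -8.43, -13.45, -18.47, -23.49]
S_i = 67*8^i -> [67, 536, 4288, 34304, 274432]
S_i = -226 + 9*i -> [-226, -217, -208, -199, -190]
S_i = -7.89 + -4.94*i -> [-7.89, -12.83, -17.77, -22.71, -27.65]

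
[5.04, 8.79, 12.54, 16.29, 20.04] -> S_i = 5.04 + 3.75*i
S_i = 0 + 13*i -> [0, 13, 26, 39, 52]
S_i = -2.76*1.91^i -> [-2.76, -5.27, -10.07, -19.23, -36.73]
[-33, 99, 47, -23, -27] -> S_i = Random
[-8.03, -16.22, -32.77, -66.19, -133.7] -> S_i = -8.03*2.02^i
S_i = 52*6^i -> [52, 312, 1872, 11232, 67392]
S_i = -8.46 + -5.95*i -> [-8.46, -14.41, -20.36, -26.31, -32.26]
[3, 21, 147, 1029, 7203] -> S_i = 3*7^i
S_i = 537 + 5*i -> [537, 542, 547, 552, 557]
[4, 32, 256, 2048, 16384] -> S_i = 4*8^i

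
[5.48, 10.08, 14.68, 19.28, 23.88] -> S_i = 5.48 + 4.60*i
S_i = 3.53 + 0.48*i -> [3.53, 4.01, 4.49, 4.97, 5.45]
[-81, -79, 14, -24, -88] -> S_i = Random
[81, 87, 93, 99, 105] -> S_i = 81 + 6*i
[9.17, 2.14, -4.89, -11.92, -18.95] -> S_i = 9.17 + -7.03*i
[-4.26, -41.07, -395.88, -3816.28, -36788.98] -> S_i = -4.26*9.64^i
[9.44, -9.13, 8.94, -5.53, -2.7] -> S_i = Random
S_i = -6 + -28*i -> [-6, -34, -62, -90, -118]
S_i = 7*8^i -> [7, 56, 448, 3584, 28672]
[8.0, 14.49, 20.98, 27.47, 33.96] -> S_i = 8.00 + 6.49*i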